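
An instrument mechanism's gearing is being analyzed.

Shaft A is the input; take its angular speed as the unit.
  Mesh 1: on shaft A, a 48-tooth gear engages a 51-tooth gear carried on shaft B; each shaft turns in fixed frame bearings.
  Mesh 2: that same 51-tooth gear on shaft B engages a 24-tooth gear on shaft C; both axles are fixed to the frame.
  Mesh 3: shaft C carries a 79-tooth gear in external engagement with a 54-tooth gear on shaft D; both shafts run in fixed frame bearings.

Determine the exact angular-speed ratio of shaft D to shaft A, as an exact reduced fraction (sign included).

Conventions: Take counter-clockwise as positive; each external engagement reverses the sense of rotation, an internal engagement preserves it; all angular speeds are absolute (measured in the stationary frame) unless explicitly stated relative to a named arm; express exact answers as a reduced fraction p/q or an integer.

-79/27

class = fixed-axis compound train [3 meshes; 3 ratios multiply, 3 sense flips]
mesh 1 [48T→51T]: running ratio 16/17, sense −
mesh 2 [51T→24T]: running ratio 2, sense +
mesh 3 [79T→54T]: running ratio 79/27, sense −
ω_out/ω_in = -79/27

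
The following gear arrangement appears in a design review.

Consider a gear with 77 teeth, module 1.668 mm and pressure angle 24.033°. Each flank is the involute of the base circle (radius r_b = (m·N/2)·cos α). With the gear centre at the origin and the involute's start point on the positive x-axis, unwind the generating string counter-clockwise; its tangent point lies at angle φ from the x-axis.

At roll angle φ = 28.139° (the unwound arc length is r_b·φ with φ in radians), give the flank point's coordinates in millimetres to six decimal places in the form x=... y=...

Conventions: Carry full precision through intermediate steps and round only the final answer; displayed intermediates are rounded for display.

x=65.303405 y=2.260481

recognized (one wheel, involute flank): single-mesh tooth geometry, m = 1.668, N = 77
pitch radius r_p = m·N/2 = 1.668·77/2 = 64.218000
base radius r_b = r_p·cos α = 64.218000·cos 24.033° = 58.651009
roll angle φ = 28.139° = 0.49111820 rad
x = r_b·(cos φ + φ·sin φ) = 65.303405
y = r_b·(sin φ − φ·cos φ) = 2.260481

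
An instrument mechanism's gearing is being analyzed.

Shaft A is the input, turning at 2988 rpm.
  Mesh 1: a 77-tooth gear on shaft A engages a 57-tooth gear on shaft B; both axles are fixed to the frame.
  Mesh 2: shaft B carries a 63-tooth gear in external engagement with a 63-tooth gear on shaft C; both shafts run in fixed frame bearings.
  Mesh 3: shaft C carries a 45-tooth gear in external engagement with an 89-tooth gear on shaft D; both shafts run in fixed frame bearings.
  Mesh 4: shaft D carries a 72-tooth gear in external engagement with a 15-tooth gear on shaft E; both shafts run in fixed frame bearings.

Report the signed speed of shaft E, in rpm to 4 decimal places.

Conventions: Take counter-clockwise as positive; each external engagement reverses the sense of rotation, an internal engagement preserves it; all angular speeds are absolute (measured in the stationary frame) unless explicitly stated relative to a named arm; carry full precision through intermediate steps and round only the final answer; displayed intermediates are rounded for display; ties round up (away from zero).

4-mesh fixed-axis compound train (all bearings frame-fixed)
mesh 1 [77T→57T]: ω = 2988.0000×77/57 = 4036.4211 rpm, sense flips to −
mesh 2 [63T→63T]: ω = 4036.4211×63/63 = 4036.4211 rpm, sense flips to +
mesh 3 [45T→89T]: ω = 4036.4211×45/89 = 2040.8870 rpm, sense flips to −
mesh 4 [72T→15T]: ω = 2040.8870×72/15 = 9796.2578 rpm, sense flips to +
signed output speed = +9796.2578 rpm

+9796.2578 rpm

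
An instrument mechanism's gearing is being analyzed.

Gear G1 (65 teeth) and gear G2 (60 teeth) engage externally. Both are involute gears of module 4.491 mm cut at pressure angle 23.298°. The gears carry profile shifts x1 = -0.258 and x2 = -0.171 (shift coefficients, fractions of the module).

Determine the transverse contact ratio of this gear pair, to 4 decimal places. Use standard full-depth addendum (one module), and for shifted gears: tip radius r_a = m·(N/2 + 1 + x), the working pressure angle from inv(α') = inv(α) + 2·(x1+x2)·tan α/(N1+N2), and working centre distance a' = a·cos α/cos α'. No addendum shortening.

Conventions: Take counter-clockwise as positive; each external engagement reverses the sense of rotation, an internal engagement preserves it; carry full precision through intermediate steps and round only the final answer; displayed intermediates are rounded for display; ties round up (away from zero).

recognized (one external pair, fixed centres): single-mesh tooth geometry, m = 4.491, N1 = 65, N2 = 60
base radii: r_b1 = 134.056153, r_b2 = 123.744141
tip radii: r_a1 = 149.289822, r_a2 = 138.453039
inv(α') = inv(23.298°) + 2·(-0.258-0.171)·tan α/(65+60) = 0.02104403  ⇒  α' = 22.34166°
a' = a·cos α / cos α' = 280.6875·cos 23.298°/cos 22.34166° = 278.723041
action lengths: √(r_a1²−r_b1²) = 65.699306, √(r_a2²−r_b2²) = 62.101784
base pitch p_b = π·m·cos α = 12.958456
CR = (65.699306 + 62.101784 − 278.723041·sin 22.34166°)/12.958456 = 1.686191
contact ratio ≈ 1.6862

1.6862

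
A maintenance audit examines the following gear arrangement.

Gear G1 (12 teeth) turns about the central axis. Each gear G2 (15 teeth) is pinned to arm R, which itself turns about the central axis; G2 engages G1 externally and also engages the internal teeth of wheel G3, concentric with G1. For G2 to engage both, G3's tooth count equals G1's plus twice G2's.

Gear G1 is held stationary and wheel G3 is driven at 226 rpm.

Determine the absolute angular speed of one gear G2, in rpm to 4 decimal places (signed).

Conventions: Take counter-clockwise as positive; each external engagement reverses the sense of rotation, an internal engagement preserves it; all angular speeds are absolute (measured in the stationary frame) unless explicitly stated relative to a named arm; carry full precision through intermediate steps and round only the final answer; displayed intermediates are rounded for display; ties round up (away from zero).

class = planetary set [G3 = 12+2·15 = 42; Willis about the carrier]
normalise by the input: solve with ω_ring = 1, then scale by 226 rpm
ring teeth: 12 + 2·15 = 42
12(ω_sun−ω_arm) = −42(ω_ring−ω_arm),  ω_sun = 0, ω_ring = 1
12(0−ω_arm) = −42(1−ω_arm)  ⇒  54·ω_arm = 42  ⇒  ω_arm = 7/9
sun–planet mesh: 12·(0−7/9) = −15·(ω_p−ω_arm)  ⇒  ω_p−ω_arm = 28/45
ω_p = 7/9 + 28/45 = 7/5
scale: ω_p = 7/5 × 226 rpm = +316.4000 rpm

+316.4000 rpm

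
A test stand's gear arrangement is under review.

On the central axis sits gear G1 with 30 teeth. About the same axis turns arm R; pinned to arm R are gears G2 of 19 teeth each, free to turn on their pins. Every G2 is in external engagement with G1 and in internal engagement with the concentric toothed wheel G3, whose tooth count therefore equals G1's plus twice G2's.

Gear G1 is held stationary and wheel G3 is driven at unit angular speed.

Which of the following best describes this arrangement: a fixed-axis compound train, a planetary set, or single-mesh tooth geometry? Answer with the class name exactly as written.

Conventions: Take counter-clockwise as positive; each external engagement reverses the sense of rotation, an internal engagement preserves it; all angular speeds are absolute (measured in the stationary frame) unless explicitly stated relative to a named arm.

class = planetary set [G3 = 30+2·19 = 68; Willis about the carrier]
classification: planetary set

planetary set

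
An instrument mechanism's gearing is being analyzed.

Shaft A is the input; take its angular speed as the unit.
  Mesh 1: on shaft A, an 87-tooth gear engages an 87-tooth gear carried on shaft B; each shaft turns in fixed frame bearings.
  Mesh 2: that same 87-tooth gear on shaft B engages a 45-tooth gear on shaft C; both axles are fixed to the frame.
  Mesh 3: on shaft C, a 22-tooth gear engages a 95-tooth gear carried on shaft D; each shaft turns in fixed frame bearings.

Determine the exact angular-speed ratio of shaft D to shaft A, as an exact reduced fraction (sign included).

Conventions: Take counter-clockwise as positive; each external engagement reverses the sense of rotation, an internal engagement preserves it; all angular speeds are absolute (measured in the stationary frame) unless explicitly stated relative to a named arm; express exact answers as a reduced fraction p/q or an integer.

class = fixed-axis compound train [3 meshes; 3 ratios multiply, 3 sense flips]
mesh 1 [87T→87T]: running ratio 1, sense −
mesh 2 [87T→45T]: running ratio 29/15, sense +
mesh 3 [22T→95T]: running ratio 638/1425, sense −
ω_out/ω_in = -638/1425

-638/1425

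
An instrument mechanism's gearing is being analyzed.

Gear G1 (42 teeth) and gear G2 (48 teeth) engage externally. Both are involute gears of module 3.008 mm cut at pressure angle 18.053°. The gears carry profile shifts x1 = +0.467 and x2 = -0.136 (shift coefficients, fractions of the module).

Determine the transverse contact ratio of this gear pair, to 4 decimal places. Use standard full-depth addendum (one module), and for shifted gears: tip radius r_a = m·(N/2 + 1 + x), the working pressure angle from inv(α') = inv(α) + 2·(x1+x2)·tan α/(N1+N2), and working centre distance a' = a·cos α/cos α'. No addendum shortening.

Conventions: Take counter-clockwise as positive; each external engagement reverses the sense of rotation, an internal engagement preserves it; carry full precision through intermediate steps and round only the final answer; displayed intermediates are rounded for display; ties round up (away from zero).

class = single-mesh tooth geometry [involute pair 42T × 48T, m = 3.008]
base radii: r_b1 = 60.058256, r_b2 = 68.638007
tip radii: r_a1 = 67.580736, r_a2 = 74.790912
inv(α') = inv(18.053°) + 2·(+0.467-0.136)·tan α/(42+48) = 0.01325589  ⇒  α' = 19.25758°
a' = a·cos α / cos α' = 135.3600·cos 18.053°/cos 19.25758° = 136.324228
action lengths: √(r_a1²−r_b1²) = 30.986477, √(r_a2²−r_b2²) = 29.706978
base pitch p_b = π·m·cos α = 8.984694
CR = (30.986477 + 29.706978 − 136.324228·sin 19.25758°)/8.984694 = 1.750935
contact ratio ≈ 1.7509

1.7509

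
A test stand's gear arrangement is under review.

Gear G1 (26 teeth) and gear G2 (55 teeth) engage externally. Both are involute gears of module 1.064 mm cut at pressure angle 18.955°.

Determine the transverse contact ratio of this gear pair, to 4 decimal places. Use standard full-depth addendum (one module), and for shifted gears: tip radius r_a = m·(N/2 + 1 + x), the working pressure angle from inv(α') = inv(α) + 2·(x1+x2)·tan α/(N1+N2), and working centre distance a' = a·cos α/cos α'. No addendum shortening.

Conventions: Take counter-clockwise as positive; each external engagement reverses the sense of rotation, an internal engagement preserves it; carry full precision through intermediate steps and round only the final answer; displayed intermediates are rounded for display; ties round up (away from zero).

class = single-mesh tooth geometry [involute pair 26T × 55T, m = 1.064]
base radii: r_b1 = 13.081946, r_b2 = 27.673347
tip radii: r_a1 = 14.896000, r_a2 = 30.324000
no profile shift: α' = α, a' = a
action lengths: √(r_a1²−r_b1²) = 7.124150, √(r_a2²−r_b2²) = 12.398825
base pitch p_b = π·m·cos α = 3.161396
CR = (7.124150 + 12.398825 − 43.092000·sin 18.95500°)/3.161396 = 1.747834
contact ratio ≈ 1.7478

1.7478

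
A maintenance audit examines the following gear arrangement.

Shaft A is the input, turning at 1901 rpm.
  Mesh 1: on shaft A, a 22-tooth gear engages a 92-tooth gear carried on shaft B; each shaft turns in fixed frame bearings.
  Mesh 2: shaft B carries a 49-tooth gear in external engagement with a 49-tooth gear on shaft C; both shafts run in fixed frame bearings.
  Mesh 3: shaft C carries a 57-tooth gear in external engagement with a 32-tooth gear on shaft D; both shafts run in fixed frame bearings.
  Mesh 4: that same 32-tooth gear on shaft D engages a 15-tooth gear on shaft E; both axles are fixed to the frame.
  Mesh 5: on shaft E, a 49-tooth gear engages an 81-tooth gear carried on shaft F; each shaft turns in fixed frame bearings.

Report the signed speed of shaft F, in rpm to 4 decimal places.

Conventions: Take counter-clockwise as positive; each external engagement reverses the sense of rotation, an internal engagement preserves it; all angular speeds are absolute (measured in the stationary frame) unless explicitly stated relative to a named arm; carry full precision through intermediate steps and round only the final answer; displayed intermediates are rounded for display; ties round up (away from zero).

-1044.9888 rpm

topology: fixed-axis compound train — 5 meshes, A→F
mesh 1 [22T→92T]: ω = 1901.0000×22/92 = 454.5870 rpm, sense flips to −
mesh 2 [49T→49T]: ω = 454.5870×49/49 = 454.5870 rpm, sense flips to +
mesh 3 [57T→32T]: ω = 454.5870×57/32 = 809.7330 rpm, sense flips to −
mesh 4 [32T→15T]: ω = 809.7330×32/15 = 1727.4304 rpm, sense flips to +
mesh 5 [49T→81T]: ω = 1727.4304×49/81 = 1044.9888 rpm, sense flips to −
signed output speed = -1044.9888 rpm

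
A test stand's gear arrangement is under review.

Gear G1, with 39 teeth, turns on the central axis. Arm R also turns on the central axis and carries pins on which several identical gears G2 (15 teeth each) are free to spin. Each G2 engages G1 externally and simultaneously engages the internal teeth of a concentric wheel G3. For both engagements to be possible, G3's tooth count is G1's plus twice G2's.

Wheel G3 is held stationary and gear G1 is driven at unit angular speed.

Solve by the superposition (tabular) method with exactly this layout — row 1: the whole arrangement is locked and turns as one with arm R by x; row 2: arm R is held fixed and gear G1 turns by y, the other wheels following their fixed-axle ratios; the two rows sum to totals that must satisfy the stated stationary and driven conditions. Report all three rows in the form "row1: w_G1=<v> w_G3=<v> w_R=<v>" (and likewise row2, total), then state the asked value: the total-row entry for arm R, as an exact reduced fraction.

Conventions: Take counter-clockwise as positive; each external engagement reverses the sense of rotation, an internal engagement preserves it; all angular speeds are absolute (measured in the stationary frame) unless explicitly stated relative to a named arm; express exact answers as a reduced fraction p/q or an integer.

row1: w_G1=13/36 w_G3=13/36 w_R=13/36
row2: w_G1=23/36 w_G3=-13/36 w_R=0
total: w_G1=1 w_G3=0 w_R=13/36
asked value: 13/36

planetary set (39T centre, 15T on arm, 69T internal) — Willis relation
row 1 — lock + rotate with arm: ω_sun = ω_ring = ω_arm = x
row 2 (arm held, sun turns y): ω_ring = −(39/69)·y, ω_arm = 0
boundary: total ω_ring = x − (39/69)·y = 0 and total ω_sun = x + y = 1  ⇒  y = 23/36, x = 13/36
row 2 ring = −(39/69)·23/36 = -13/36
totals (row 1 + row 2): sun 13/36 + 23/36 = 1, ring 13/36 + (-13/36) = 0, arm 13/36 + 0 = 13/36
asked cell (total, arm) = 13/36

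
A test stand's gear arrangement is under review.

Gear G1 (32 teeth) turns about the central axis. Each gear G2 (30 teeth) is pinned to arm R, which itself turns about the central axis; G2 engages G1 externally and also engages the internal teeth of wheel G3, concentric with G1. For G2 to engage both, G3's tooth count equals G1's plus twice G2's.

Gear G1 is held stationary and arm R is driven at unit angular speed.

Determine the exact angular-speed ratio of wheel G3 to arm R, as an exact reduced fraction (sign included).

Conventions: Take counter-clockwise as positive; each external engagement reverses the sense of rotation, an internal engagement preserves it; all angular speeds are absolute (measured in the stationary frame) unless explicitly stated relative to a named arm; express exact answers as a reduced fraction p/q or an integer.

31/23

class = planetary set [G3 = 32+2·30 = 92; Willis about the carrier]
ring teeth: 32 + 2·30 = 92
32(ω_sun−ω_arm) = −92(ω_ring−ω_arm),  ω_sun = 0, ω_arm = 1
ω_ring = 1 − (32/92)(0−1) = 31/23
ω_out/ω_in = 31/23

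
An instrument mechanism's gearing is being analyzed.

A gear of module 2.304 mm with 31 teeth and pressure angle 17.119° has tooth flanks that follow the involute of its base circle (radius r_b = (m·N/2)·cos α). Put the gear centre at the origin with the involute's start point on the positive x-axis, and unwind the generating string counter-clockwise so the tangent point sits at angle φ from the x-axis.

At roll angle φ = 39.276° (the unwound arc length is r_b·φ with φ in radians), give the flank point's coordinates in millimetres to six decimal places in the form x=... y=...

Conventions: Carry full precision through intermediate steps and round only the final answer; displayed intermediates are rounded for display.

topology: single-mesh involute geometry — m = 2.304, N = 31
pitch radius r_p = m·N/2 = 2.304·31/2 = 35.712000
base radius r_b = r_p·cos α = 35.712000·cos 17.119° = 34.129796
roll angle φ = 39.276° = 0.68549552 rad
x = r_b·(cos φ + φ·sin φ) = 41.230943
y = r_b·(sin φ − φ·cos φ) = 3.495262

x=41.230943 y=3.495262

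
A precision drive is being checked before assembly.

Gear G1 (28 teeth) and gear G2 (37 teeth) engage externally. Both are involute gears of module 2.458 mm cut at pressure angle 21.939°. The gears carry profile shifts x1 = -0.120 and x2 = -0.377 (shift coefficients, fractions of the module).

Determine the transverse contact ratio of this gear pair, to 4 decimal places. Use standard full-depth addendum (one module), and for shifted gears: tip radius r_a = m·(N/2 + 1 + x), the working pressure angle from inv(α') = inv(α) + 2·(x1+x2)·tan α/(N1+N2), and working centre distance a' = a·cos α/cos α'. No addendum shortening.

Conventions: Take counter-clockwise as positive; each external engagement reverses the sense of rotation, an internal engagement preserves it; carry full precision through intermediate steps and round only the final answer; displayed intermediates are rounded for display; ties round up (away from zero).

class = single-mesh tooth geometry [involute pair 28T × 37T, m = 2.458]
base radii: r_b1 = 31.919957, r_b2 = 42.179943
tip radii: r_a1 = 36.575040, r_a2 = 47.004334
inv(α') = inv(21.939°) + 2·(-0.120-0.377)·tan α/(28+37) = 0.01372097  ⇒  α' = 19.47328°
a' = a·cos α / cos α' = 79.8850·cos 21.939°/cos 19.47328° = 78.595811
action lengths: √(r_a1²−r_b1²) = 17.856368, √(r_a2²−r_b2²) = 20.742705
base pitch p_b = π·m·cos α = 7.162822
CR = (17.856368 + 20.742705 − 78.595811·sin 19.47328°)/7.162822 = 1.730856
contact ratio ≈ 1.7309

1.7309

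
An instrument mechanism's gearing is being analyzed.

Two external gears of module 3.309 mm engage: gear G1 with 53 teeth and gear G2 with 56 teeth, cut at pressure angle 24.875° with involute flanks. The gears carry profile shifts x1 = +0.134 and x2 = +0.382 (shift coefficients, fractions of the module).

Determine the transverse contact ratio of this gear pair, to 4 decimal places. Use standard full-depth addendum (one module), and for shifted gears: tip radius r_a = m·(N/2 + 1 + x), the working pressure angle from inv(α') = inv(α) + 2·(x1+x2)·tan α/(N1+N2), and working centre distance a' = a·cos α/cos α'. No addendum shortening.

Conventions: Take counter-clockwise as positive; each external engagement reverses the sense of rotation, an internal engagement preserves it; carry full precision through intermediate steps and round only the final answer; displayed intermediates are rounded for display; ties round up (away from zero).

topology: single-mesh involute geometry — m = 3.309, 53T/56T pair
base radii: r_b1 = 79.553431, r_b2 = 84.056455
tip radii: r_a1 = 91.440906, r_a2 = 97.225038
inv(α') = inv(24.875°) + 2·(+0.134+0.382)·tan α/(53+56) = 0.03389348  ⇒  α' = 25.98711°
a' = a·cos α / cos α' = 180.3405·cos 24.875°/cos 25.98711° = 182.012704
action lengths: √(r_a1²−r_b1²) = 45.085374, √(r_a2²−r_b2²) = 48.859189
base pitch p_b = π·m·cos α = 9.431112
CR = (45.085374 + 48.859189 − 182.012704·sin 25.98711°)/9.431112 = 1.504834
contact ratio ≈ 1.5048

1.5048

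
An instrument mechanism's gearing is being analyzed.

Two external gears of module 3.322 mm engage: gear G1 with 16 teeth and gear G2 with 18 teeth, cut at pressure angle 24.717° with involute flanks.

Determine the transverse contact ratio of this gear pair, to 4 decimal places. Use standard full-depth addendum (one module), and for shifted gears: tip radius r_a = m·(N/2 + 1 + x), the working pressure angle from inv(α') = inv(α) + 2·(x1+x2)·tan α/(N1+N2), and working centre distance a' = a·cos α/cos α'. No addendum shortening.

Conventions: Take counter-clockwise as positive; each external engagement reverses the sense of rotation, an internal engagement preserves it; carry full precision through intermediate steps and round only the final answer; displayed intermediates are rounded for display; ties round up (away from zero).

topology: single-mesh involute geometry — m = 3.322, 16T/18T pair
base radii: r_b1 = 24.141217, r_b2 = 27.158869
tip radii: r_a1 = 29.898000, r_a2 = 33.220000
no profile shift: α' = α, a' = a
action lengths: √(r_a1²−r_b1²) = 17.637801, √(r_a2²−r_b2²) = 19.130191
base pitch p_b = π·m·cos α = 9.480234
CR = (17.637801 + 19.130191 − 56.474000·sin 24.71700°)/9.480234 = 1.387534
contact ratio ≈ 1.3875

1.3875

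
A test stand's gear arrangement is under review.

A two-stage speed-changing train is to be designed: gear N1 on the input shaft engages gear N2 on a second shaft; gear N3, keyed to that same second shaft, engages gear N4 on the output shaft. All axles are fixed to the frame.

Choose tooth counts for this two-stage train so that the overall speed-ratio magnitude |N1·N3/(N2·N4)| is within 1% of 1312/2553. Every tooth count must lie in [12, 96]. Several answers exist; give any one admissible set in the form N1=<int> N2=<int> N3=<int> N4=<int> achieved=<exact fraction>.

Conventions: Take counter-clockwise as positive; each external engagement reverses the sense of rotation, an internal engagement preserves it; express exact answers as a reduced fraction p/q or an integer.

2-stage fixed-axis compound train for ratio 1312/2553
target = 1312/2553 in lowest terms: an exact hit needs N1·N3 = k·1312 and N2·N4 = k·2553 for one integer k, every count in [12, 96]; additionally prefer no 1:1 stage (N1 ≠ N2, N3 ≠ N4)
k = 1: N1·N3 = 1312 = 16·82, N2·N4 = 2553 = 37·69
achieved = 16·82/(37·69) = 1312/2553; |achieved − target| = 0 ≤ 328/63825 ✓

N1=16 N2=37 N3=82 N4=69 achieved=1312/2553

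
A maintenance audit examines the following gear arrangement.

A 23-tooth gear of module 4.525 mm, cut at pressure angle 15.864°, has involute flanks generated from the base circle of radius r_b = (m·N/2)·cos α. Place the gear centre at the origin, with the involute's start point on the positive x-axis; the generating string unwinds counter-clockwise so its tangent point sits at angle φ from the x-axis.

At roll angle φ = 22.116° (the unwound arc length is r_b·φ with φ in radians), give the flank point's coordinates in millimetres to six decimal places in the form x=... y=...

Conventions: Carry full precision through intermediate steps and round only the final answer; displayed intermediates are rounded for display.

recognized (one wheel, involute flank): single-mesh tooth geometry, m = 4.525, N = 23
pitch radius r_p = m·N/2 = 4.525·23/2 = 52.037500
base radius r_b = r_p·cos α = 52.037500·cos 15.864° = 50.055561
roll angle φ = 22.116° = 0.38599702 rad
x = r_b·(cos φ + φ·sin φ) = 53.646789
y = r_b·(sin φ − φ·cos φ) = 0.945363

x=53.646789 y=0.945363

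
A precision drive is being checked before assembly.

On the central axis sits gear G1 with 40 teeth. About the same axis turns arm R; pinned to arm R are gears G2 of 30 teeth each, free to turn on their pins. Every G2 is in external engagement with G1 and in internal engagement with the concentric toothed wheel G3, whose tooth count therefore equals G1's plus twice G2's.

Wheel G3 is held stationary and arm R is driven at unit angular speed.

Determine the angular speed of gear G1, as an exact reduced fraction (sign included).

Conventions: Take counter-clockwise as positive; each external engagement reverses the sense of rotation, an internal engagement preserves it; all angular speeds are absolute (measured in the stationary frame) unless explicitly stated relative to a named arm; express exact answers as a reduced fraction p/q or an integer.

planetary set (40T centre, 30T on arm, 100T internal) — Willis relation
ring teeth: 40 + 2·30 = 100
40(ω_sun−ω_arm) = −100(ω_ring−ω_arm),  ω_ring = 0, ω_arm = 1
ω_sun = 1 − (100/40)(0−1) = 7/2
exact speed ratio = 7/2

7/2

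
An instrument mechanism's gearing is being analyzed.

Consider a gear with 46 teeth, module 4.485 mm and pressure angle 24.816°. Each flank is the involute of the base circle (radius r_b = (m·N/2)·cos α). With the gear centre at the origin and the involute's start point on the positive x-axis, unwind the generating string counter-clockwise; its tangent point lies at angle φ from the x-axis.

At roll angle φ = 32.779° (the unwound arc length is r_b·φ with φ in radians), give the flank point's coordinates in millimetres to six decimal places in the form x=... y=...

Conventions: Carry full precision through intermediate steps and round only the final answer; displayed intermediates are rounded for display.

x=107.721052 y=5.654966

class = single-mesh tooth geometry [base-circle involute, m = 4.485, 46T]
pitch radius r_p = m·N/2 = 4.485·46/2 = 103.155000
base radius r_b = r_p·cos α = 103.155000·cos 24.816° = 93.629699
roll angle φ = 32.779° = 0.57210148 rad
x = r_b·(cos φ + φ·sin φ) = 107.721052
y = r_b·(sin φ − φ·cos φ) = 5.654966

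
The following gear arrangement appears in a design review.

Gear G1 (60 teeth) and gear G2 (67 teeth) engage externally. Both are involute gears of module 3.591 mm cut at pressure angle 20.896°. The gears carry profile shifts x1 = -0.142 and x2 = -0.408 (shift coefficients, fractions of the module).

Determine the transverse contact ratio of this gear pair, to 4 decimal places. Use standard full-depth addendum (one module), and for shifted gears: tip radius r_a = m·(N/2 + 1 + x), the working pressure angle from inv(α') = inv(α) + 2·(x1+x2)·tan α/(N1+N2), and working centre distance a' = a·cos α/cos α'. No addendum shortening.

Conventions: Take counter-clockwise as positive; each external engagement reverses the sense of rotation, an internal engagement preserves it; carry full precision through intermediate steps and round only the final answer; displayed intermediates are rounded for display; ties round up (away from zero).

1.8493

class = single-mesh tooth geometry [involute pair 60T × 67T, m = 3.591]
base radii: r_b1 = 100.644531, r_b2 = 112.386393
tip radii: r_a1 = 110.811078, r_a2 = 122.424372
inv(α') = inv(20.896°) + 2·(-0.142-0.408)·tan α/(60+67) = 0.01377209  ⇒  α' = 19.49668°
a' = a·cos α / cos α' = 228.0285·cos 20.896°/cos 19.49668° = 225.988936
action lengths: √(r_a1²−r_b1²) = 46.365649, √(r_a2²−r_b2²) = 48.549208
base pitch p_b = π·m·cos α = 10.539471
CR = (46.365649 + 48.549208 − 225.988936·sin 19.49668°)/10.539471 = 1.849292
contact ratio ≈ 1.8493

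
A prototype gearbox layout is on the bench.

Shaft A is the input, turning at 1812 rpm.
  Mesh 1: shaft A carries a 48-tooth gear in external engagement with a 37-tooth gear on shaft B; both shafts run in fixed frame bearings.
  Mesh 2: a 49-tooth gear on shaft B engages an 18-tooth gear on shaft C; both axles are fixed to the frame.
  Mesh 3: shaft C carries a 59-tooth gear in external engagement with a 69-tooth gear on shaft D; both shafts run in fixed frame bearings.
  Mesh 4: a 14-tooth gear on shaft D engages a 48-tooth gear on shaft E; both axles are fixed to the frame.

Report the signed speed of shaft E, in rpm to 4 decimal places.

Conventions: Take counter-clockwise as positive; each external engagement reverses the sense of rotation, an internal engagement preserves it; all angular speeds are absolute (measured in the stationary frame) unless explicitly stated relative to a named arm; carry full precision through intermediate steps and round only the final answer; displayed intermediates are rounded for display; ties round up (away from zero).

4-mesh fixed-axis compound train (all bearings frame-fixed)
mesh 1 [48T→37T]: ω = 1812.0000×48/37 = 2350.7027 rpm, sense flips to −
mesh 2 [49T→18T]: ω = 2350.7027×49/18 = 6399.1351 rpm, sense flips to +
mesh 3 [59T→69T]: ω = 6399.1351×59/69 = 5471.7242 rpm, sense flips to −
mesh 4 [14T→48T]: ω = 5471.7242×14/48 = 1595.9196 rpm, sense flips to +
signed output speed = +1595.9196 rpm

+1595.9196 rpm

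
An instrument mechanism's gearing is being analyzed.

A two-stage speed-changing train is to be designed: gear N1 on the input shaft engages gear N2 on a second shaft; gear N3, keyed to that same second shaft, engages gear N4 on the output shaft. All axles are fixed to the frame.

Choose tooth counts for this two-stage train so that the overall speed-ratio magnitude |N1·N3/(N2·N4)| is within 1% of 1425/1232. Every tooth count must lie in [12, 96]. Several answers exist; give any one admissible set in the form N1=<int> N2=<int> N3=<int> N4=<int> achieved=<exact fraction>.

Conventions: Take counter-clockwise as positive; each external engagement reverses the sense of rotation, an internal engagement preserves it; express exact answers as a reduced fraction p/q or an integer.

N1=15 N2=14 N3=95 N4=88 achieved=1425/1232

topology: fixed-axis compound train — 2 stages, target 1425/1232
target = 1425/1232 in lowest terms: an exact hit needs N1·N3 = k·1425 and N2·N4 = k·1232 for one integer k, every count in [12, 96]; additionally prefer no 1:1 stage (N1 ≠ N2, N3 ≠ N4)
k = 1: N1·N3 = 1425 = 15·95, N2·N4 = 1232 = 14·88
achieved = 15·95/(14·88) = 1425/1232; |achieved − target| = 0 ≤ 57/4928 ✓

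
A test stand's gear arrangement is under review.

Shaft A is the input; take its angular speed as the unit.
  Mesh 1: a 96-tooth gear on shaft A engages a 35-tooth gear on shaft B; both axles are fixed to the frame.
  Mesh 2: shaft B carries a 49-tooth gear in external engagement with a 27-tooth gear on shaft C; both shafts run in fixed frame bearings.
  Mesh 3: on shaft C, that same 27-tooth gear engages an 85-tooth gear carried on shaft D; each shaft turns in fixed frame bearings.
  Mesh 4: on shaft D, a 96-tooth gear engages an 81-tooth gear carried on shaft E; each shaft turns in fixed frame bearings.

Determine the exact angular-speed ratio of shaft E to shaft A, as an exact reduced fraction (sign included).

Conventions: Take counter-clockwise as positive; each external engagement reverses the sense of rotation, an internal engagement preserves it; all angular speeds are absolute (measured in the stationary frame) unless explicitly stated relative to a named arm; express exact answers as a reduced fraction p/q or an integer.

class = fixed-axis compound train [4 meshes; 4 ratios multiply, 4 sense flips]
mesh 1 [96T→35T]: running ratio 96/35, sense −
mesh 2 [49T→27T]: running ratio 224/45, sense +
mesh 3 [27T→85T]: running ratio 672/425, sense −
mesh 4 [96T→81T]: running ratio 7168/3825, sense +
ω_out/ω_in = 7168/3825

7168/3825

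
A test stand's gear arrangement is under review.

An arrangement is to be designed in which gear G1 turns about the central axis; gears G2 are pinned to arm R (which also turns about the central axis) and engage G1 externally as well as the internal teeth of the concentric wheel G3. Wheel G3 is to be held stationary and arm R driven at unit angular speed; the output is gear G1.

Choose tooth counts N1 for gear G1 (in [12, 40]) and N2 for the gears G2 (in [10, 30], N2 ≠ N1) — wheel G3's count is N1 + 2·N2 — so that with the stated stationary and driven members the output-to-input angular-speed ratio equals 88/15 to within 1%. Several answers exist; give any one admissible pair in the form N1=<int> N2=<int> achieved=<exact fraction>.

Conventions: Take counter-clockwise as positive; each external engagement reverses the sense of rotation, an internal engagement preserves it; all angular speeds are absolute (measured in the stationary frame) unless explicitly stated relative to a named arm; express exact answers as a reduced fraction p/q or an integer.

topology: planetary set — design target 88/15, arm = carrier (Willis)
Willis with ω_ring = 0: ω_sun/ω_arm = (N1+N3)/N1; set equal to 88/15  ⇒  N3/N1 = 88/15 − 1 = 73/15
N3 = N1 + 2·N2  ⇒  N2/N1 = (N3/N1 − 1)/2 = (73/15 − 1)/2 = 29/15
smallest multiple with N1 ≥ 12 and N2 ≥ 10: k = 1  ⇒  N1 = 1·15 = 15, N2 = 1·29 = 29 (N1 ≤ 40, N2 ≤ 30, N2 ≠ N1 ✓), N3 = 15 + 2·29 = 73
check: (N1+N3)/N1 with N1 = 15, N3 = 73 gives 88/15; |achieved − target| = 0 ≤ 22/375 ✓

N1=15 N2=29 achieved=88/15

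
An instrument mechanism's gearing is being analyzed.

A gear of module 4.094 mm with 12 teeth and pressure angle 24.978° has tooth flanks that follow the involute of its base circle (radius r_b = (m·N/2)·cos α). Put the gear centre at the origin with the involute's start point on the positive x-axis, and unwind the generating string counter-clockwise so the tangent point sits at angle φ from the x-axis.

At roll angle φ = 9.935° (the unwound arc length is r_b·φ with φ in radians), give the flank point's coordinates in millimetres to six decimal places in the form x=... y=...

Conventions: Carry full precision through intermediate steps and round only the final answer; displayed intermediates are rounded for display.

x=22.598761 y=0.038580

topology: single-mesh involute geometry — m = 4.094, N = 12
pitch radius r_p = m·N/2 = 4.094·12/2 = 24.564000
base radius r_b = r_p·cos α = 24.564000·cos 24.978° = 22.266529
roll angle φ = 9.935° = 0.17339846 rad
x = r_b·(cos φ + φ·sin φ) = 22.598761
y = r_b·(sin φ − φ·cos φ) = 0.038580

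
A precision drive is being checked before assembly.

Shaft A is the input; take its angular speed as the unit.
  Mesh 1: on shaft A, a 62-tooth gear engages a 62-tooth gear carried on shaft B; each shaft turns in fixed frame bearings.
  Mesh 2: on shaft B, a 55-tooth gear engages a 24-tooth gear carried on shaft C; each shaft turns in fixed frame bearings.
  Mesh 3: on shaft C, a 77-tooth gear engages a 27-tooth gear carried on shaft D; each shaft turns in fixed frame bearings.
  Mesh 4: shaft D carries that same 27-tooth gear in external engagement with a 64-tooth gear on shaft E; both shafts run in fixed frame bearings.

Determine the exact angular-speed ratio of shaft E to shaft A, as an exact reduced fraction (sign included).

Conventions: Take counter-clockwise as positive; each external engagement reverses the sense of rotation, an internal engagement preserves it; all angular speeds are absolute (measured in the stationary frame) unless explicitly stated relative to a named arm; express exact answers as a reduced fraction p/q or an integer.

class = fixed-axis compound train [4 meshes; 4 ratios multiply, 4 sense flips]
mesh 1 [62T→62T]: running ratio 1, sense −
mesh 2 [55T→24T]: running ratio 55/24, sense +
mesh 3 [77T→27T]: running ratio 4235/648, sense −
mesh 4 [27T→64T]: running ratio 4235/1536, sense +
ω_out/ω_in = 4235/1536

4235/1536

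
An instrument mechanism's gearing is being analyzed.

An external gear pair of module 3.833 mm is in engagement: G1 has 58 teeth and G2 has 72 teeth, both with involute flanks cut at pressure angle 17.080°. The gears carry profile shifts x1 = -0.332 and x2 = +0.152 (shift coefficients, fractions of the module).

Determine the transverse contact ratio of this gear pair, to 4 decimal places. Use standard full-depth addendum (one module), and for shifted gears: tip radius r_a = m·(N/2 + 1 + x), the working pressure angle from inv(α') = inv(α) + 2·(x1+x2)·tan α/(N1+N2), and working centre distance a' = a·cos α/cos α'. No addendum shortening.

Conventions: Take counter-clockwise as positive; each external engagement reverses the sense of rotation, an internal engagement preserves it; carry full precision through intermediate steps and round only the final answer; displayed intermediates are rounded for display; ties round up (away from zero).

single-mesh involute tooth geometry (58T engaging 72T at module 3.833)
base radii: r_b1 = 106.254487, r_b2 = 131.902122
tip radii: r_a1 = 113.717444, r_a2 = 142.403616
inv(α') = inv(17.080°) + 2·(-0.332+0.152)·tan α/(58+72) = 0.00830500  ⇒  α' = 16.54612°
a' = a·cos α / cos α' = 249.1450·cos 17.080°/cos 16.54612° = 248.444493
action lengths: √(r_a1²−r_b1²) = 40.517171, √(r_a2²−r_b2²) = 53.671409
base pitch p_b = π·m·cos α = 11.510632
CR = (40.517171 + 53.671409 − 248.444493·sin 16.54612°)/11.510632 = 2.035927
contact ratio ≈ 2.0359

2.0359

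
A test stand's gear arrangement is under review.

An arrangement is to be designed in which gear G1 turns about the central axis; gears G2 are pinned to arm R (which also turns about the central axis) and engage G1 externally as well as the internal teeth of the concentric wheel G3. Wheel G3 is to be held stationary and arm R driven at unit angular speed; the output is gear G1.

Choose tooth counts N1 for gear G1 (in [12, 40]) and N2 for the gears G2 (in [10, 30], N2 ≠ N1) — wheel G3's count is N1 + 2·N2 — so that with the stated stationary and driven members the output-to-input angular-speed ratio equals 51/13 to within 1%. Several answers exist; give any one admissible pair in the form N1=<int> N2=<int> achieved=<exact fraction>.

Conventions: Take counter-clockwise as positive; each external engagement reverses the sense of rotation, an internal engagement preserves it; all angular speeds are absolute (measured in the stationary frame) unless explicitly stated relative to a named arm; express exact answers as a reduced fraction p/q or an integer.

planetary set to be sized for 51/13 (Willis relation)
Willis with ω_ring = 0: ω_sun/ω_arm = (N1+N3)/N1; set equal to 51/13  ⇒  N3/N1 = 51/13 − 1 = 38/13
N3 = N1 + 2·N2  ⇒  N2/N1 = (N3/N1 − 1)/2 = (38/13 − 1)/2 = 25/26
smallest multiple with N1 ≥ 12 and N2 ≥ 10: k = 1  ⇒  N1 = 1·26 = 26, N2 = 1·25 = 25 (N1 ≤ 40, N2 ≤ 30, N2 ≠ N1 ✓), N3 = 26 + 2·25 = 76
check: (N1+N3)/N1 with N1 = 26, N3 = 76 gives 51/13; |achieved − target| = 0 ≤ 51/1300 ✓

N1=26 N2=25 achieved=51/13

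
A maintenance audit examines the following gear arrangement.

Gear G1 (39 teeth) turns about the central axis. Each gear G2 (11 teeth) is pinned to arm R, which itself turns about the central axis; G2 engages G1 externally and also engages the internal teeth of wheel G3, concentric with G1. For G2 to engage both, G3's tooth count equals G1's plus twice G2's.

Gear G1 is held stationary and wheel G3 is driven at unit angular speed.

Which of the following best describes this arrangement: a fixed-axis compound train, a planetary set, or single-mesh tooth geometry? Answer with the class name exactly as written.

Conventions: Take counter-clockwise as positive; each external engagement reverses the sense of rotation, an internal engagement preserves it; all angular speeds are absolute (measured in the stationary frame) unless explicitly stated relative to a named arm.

planetary set

class = planetary set [G3 = 39+2·11 = 61; Willis about the carrier]
classification: planetary set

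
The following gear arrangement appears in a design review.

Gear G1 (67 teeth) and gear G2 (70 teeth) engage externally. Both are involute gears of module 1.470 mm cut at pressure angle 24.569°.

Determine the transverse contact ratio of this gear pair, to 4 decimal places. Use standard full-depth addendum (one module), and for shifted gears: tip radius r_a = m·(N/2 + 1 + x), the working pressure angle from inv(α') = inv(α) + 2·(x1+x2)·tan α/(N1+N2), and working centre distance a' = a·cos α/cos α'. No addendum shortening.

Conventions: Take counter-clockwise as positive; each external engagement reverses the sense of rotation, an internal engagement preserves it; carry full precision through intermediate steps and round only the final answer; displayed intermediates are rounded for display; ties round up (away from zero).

1.5825

topology: single-mesh involute geometry — m = 1.470, 67T/70T pair
base radii: r_b1 = 44.786417, r_b2 = 46.791779
tip radii: r_a1 = 50.715000, r_a2 = 52.920000
no profile shift: α' = α, a' = a
action lengths: √(r_a1²−r_b1²) = 23.794707, √(r_a2²−r_b2²) = 24.719543
base pitch p_b = π·m·cos α = 4.200020
CR = (23.794707 + 24.719543 − 100.695000·sin 24.56900°)/4.200020 = 1.582468
contact ratio ≈ 1.5825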